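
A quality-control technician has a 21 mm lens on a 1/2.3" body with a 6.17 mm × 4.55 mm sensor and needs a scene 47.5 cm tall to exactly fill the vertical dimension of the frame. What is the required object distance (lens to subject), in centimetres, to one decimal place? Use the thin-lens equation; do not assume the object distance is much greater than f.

W: 47.5 cm = 475 mm.
Magnification m = h/W = dᵢ/dₒ; combined with 1/f = 1/dₒ + 1/dᵢ this gives dₒ = f·(1 + W/h).
dₒ = 21 mm × (1 + 475/4.55) = 21 × 105.3956 ≈ 2213.308 mm = 221.331 cm.

221.3 cm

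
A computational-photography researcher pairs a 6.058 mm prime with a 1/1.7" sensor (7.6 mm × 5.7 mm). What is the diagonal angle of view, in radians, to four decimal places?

1.3299 rad

Sensor diagonal = √(7.6² + 5.7²) = √90.2500 ≈ 9.5000 mm.
Angle of view α = 2·arctan(d/2f) with d = 9.5000 mm and f = 6.058 mm.
d/2f = 0.78409; arctan(0.78409) ≈ 0.6650 rad, so α ≈ 1.3299 rad.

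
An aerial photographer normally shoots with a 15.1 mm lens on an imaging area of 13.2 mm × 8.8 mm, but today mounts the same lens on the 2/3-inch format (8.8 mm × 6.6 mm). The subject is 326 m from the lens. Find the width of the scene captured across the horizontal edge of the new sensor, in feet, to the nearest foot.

623 ft

The focal length stays 15.1 mm; the relevant sensor dimension is now w = 8.8 mm. Object distance dₒ = 326 m = 326000 mm.
Thin-lens field width W = w·(dₒ − f)/f = 8.8 × (326000 − 15.1)/15.1 ≈ 189977.955 mm = 189977.955/304.8 ft = 623.287 ft.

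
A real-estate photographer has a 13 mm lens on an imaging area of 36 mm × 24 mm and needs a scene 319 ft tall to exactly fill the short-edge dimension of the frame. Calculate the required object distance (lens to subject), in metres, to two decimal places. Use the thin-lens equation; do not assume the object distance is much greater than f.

W: 319 ft × 304.8 mm/ft = 97231.20 mm.
Magnification m = h/W = dᵢ/dₒ; combined with 1/f = 1/dₒ + 1/dᵢ this gives dₒ = f·(1 + W/h).
dₒ = 13 mm × (1 + 97231.2/24) = 13 × 4052.2999 ≈ 52679.898 mm = 52.6799 m.

52.68 m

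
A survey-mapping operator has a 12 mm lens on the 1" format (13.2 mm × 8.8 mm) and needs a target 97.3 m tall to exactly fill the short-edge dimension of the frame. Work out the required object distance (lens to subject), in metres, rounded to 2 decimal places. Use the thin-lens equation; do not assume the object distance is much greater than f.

132.69 m

W: 97.3 m = 97300 mm.
Magnification m = h/W = dᵢ/dₒ; combined with 1/f = 1/dₒ + 1/dᵢ this gives dₒ = f·(1 + W/h).
dₒ = 12 mm × (1 + 97300/8.8) = 12 × 11057.8182 ≈ 132693.818 mm = 132.694 m.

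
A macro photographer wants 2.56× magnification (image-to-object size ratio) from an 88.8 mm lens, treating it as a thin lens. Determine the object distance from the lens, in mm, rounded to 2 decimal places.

123.49 mm

With m = dᵢ/dₒ and 1/f = 1/dₒ + 1/dᵢ, substituting dᵢ = m·dₒ gives 1/f = (1 + 1/m)/dₒ, hence dₒ = f·(1 + 1/m).
dₒ = 88.8 × (1 + 1/2.56) = 88.8 × 1.39062 ≈ 123.487 mm.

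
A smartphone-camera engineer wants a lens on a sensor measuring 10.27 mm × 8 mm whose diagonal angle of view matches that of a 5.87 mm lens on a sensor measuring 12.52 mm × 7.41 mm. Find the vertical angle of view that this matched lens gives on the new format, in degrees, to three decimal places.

74.581°

Sensor diagonal = √(12.52² + 7.41²) = √211.6585 ≈ 14.5485 mm.
Sensor diagonal = √(10.27² + 8²) = √169.4729 ≈ 13.0182 mm.
Equal diagonal AOV ⇒ f₂ = f₁ · 13.0182/14.5485 = 5.87 × 0.89481 ≈ 5.2526 mm.
Vertical AOV on the new format = 2·arctan(8 / (2 × 5.2526)) = 2·arctan(0.76153) ≈ 74.5811°.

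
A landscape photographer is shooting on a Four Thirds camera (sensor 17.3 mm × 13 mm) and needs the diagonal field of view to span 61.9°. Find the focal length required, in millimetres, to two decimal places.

Sensor diagonal = √(17.3² + 13²) = √468.2900 ≈ 21.6400 mm.
From α = 2·arctan(d/2f) we get f = d / (2·tan(α/2)).
With d = 21.6400 mm and α/2 = 30.95°, tan(α/2) ≈ 0.59967, so f ≈ 21.6400 / 1.19935 ≈ 18.0432 mm.

18.04 mm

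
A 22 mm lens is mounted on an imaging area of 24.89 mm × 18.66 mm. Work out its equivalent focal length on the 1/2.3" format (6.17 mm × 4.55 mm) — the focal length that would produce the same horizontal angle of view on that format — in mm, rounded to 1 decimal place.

Equal angle of view means equal width/f ratio, so f₂ = f₁ · (width₂/width₁) = 22 × 6.17/24.89.
f₂ = 22 × 0.24789 ≈ 5.454 mm.

5.5 mm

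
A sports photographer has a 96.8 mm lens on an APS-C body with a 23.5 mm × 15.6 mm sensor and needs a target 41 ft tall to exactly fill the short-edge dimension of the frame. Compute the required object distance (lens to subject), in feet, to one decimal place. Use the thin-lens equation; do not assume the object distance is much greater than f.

W: 41 ft × 304.8 mm/ft = 12496.80 mm.
Magnification m = h/W = dᵢ/dₒ; combined with 1/f = 1/dₒ + 1/dᵢ this gives dₒ = f·(1 + W/h).
dₒ = 96.8 mm × (1 + 12496.8/15.6) = 96.8 × 802.0769 ≈ 77641.044 mm = 77641.044/304.8 ft = 254.728 ft.

254.7 ft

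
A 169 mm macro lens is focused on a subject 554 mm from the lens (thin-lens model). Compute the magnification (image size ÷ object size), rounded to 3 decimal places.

0.439×

Thin lens: 1/f = 1/dₒ + 1/dᵢ → 1/dᵢ = 1/169 − 1/554 = 0.0041121 mm⁻¹, so dᵢ ≈ 243.1844 mm.
Magnification m = dᵢ/dₒ = 243.1844/554 ≈ 0.43896.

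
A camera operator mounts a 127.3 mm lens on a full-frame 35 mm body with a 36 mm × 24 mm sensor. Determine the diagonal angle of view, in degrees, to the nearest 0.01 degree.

Sensor diagonal = √(36² + 24²) = √1872.0000 ≈ 43.2666 mm.
Angle of view α = 2·arctan(d/2f) with d = 43.2666 mm and f = 127.3 mm.
d/2f = 0.16994; arctan(0.16994) ≈ 9.6447°, so α ≈ 19.2894°.

19.29°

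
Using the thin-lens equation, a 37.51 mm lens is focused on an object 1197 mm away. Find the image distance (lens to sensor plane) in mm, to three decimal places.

38.723 mm

1/dᵢ = 1/f − 1/dₒ = 1/37.51 − 1/1197 = 0.0258241 mm⁻¹.
dᵢ = 1/0.0258241 ≈ 38.7235 mm.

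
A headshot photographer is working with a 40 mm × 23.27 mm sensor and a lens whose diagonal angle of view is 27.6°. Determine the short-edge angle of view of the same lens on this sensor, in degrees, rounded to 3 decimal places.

14.082°

Sensor diagonal = √(40² + 23.27²) = √2141.4929 ≈ 46.2763 mm.
From the diagonal AOV: f = 46.2763 / (2·tan(13.8°)) = 46.2763 / 0.49125 ≈ 94.2016 mm.
Short-edge AOV = 2·arctan(23.27 / (2 × 94.2016)) = 2·arctan(0.12351) ≈ 14.0821°.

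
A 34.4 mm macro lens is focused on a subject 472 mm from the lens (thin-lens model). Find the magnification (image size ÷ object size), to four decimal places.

0.0786×

Thin lens: 1/f = 1/dₒ + 1/dᵢ → 1/dᵢ = 1/34.4 − 1/472 = 0.0269511 mm⁻¹, so dᵢ ≈ 37.1042 mm.
Magnification m = dᵢ/dₒ = 37.1042/472 ≈ 0.07861.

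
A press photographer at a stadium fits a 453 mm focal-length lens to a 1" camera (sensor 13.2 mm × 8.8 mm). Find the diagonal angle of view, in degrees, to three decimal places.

Sensor diagonal = √(13.2² + 8.8²) = √251.6800 ≈ 15.8644 mm.
Angle of view α = 2·arctan(d/2f) with d = 15.8644 mm and f = 453 mm.
d/2f = 0.01751; arctan(0.01751) ≈ 1.0032°, so α ≈ 2.0063°.

2.006°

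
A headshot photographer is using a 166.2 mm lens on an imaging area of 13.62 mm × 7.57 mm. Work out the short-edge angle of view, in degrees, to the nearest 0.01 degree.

2.61°

Angle of view α = 2·arctan(h/2f) with h = 7.57 mm and f = 166.2 mm.
h/2f = 0.02277; arctan(0.02277) ≈ 1.3046°, so α ≈ 2.6092°.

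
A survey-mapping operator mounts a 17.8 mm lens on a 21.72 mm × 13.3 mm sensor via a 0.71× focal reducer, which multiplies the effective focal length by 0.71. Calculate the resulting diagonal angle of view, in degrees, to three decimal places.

Effective focal length f = 17.8 × 0.71 = 12.638 mm.
Sensor diagonal = √(21.72² + 13.3²) = √648.6484 ≈ 25.4686 mm.
α = 2·arctan(25.469 / (2 × 12.638)) = 2·arctan(1.00762) ≈ 90.4349°.

90.435°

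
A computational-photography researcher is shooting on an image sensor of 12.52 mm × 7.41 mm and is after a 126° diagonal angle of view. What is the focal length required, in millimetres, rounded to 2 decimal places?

3.71 mm

Sensor diagonal = √(12.52² + 7.41²) = √211.6585 ≈ 14.5485 mm.
From α = 2·arctan(d/2f) we get f = d / (2·tan(α/2)).
With d = 14.5485 mm and α/2 = 63°, tan(α/2) ≈ 1.96261, so f ≈ 14.5485 / 3.92522 ≈ 3.7064 mm.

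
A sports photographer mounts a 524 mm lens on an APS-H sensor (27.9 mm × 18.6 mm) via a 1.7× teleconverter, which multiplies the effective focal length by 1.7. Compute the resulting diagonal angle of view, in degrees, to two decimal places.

Effective focal length f = 524 × 1.7 = 890.8 mm.
Sensor diagonal = √(27.9² + 18.6²) = √1124.3700 ≈ 33.5316 mm.
α = 2·arctan(33.532 / (2 × 890.8)) = 2·arctan(0.01882) ≈ 2.1565°.

2.16°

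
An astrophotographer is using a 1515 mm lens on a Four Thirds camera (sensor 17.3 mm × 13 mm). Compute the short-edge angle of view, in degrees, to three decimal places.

Angle of view α = 2·arctan(h/2f) with h = 13 mm and f = 1515 mm.
h/2f = 0.00429; arctan(0.00429) ≈ 0.2458°, so α ≈ 0.4916°.

0.492°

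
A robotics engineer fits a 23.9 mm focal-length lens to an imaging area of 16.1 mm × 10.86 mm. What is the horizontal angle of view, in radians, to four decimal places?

0.6498 rad

Angle of view α = 2·arctan(w/2f) with w = 16.1 mm and f = 23.9 mm.
w/2f = 0.33682; arctan(0.33682) ≈ 0.3249 rad, so α ≈ 0.6498 rad.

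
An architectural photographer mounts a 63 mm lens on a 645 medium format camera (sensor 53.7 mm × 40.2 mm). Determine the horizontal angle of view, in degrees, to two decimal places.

46.17°

Angle of view α = 2·arctan(w/2f) with w = 53.7 mm and f = 63 mm.
w/2f = 0.42619; arctan(0.42619) ≈ 23.0832°, so α ≈ 46.1665°.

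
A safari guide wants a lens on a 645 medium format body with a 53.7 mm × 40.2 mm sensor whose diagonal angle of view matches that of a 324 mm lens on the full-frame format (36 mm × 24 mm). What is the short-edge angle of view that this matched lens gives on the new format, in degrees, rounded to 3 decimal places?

4.583°

Sensor diagonal = √(36² + 24²) = √1872.0000 ≈ 43.2666 mm.
Sensor diagonal = √(53.7² + 40.2²) = √4499.7300 ≈ 67.0800 mm.
Equal diagonal AOV ⇒ f₂ = f₁ · 67.0800/43.2666 = 324 × 1.55039 ≈ 502.3256 mm.
Short-edge AOV on the new format = 2·arctan(40.2 / (2 × 502.3256)) = 2·arctan(0.04001) ≈ 4.5828°.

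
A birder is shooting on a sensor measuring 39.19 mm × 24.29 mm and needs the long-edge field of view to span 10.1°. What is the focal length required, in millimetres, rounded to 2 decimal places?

From α = 2·arctan(w/2f) we get f = w / (2·tan(α/2)).
With w = 39.19 mm and α/2 = 5.05°, tan(α/2) ≈ 0.08837, so f ≈ 39.19 / 0.17674 ≈ 221.7430 mm.

221.74 mm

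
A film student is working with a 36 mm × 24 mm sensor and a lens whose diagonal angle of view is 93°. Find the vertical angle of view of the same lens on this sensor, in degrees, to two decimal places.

60.62°

Sensor diagonal = √(36² + 24²) = √1872.0000 ≈ 43.2666 mm.
From the diagonal AOV: f = 43.2666 / (2·tan(46.5°)) = 43.2666 / 2.10756 ≈ 20.5292 mm.
Vertical AOV = 2·arctan(24 / (2 × 20.5292)) = 2·arctan(0.58453) ≈ 60.6153°.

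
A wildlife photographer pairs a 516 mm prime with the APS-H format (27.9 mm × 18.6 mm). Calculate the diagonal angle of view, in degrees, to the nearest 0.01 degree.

3.72°

Sensor diagonal = √(27.9² + 18.6²) = √1124.3700 ≈ 33.5316 mm.
Angle of view α = 2·arctan(d/2f) with d = 33.5316 mm and f = 516 mm.
d/2f = 0.03249; arctan(0.03249) ≈ 1.8610°, so α ≈ 3.7220°.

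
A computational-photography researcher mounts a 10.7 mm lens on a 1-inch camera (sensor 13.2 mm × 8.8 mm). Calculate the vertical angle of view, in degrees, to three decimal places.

44.706°

Angle of view α = 2·arctan(h/2f) with h = 8.8 mm and f = 10.7 mm.
h/2f = 0.41121; arctan(0.41121) ≈ 22.3532°, so α ≈ 44.7064°.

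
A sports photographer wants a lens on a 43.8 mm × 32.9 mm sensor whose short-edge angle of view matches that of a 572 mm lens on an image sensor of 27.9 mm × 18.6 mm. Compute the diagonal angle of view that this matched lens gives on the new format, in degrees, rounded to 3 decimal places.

3.101°

Equal short-edge AOV ⇒ f₂ = f₁ · 32.9/18.6 = 572 × 1.76882 ≈ 1011.7634 mm.
Sensor diagonal = √(43.8² + 32.9²) = √3000.8500 ≈ 54.7800 mm.
Diagonal AOV on the new format = 2·arctan(54.7800 / (2 × 1011.7634)) = 2·arctan(0.02707) ≈ 3.1014°.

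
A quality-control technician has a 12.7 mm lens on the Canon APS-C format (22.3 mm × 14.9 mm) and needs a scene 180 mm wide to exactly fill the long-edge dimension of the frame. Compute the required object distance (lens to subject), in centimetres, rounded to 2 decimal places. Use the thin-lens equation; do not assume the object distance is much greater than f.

Magnification m = w/W = dᵢ/dₒ; combined with 1/f = 1/dₒ + 1/dᵢ this gives dₒ = f·(1 + W/w).
dₒ = 12.7 mm × (1 + 180/22.3) = 12.7 × 9.0717 ≈ 115.211 mm = 11.5211 cm.

11.52 cm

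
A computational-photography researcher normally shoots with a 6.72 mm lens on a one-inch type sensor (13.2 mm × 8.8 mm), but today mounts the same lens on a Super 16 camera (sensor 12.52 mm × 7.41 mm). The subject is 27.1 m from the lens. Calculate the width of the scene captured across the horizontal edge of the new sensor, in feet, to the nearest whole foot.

The focal length stays 6.72 mm; the relevant sensor dimension is now w = 12.52 mm. Object distance dₒ = 27.1 m = 27100 mm.
Thin-lens field width W = w·(dₒ − f)/f = 12.52 × (27100 − 6.72)/6.72 ≈ 50477.361 mm = 50477.361/304.8 ft = 165.608 ft.

166 ft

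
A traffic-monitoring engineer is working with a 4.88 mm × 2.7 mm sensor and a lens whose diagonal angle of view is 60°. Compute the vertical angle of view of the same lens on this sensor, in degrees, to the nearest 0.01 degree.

31.23°

Sensor diagonal = √(4.88² + 2.7²) = √31.1044 ≈ 5.5771 mm.
From the diagonal AOV: f = 5.5771 / (2·tan(30°)) = 5.5771 / 1.15470 ≈ 4.8299 mm.
Vertical AOV = 2·arctan(2.7 / (2 × 4.8299)) = 2·arctan(0.27951) ≈ 31.2321°.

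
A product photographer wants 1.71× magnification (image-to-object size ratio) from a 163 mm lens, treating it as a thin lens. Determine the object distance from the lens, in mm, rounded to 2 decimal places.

258.32 mm

With m = dᵢ/dₒ and 1/f = 1/dₒ + 1/dᵢ, substituting dᵢ = m·dₒ gives 1/f = (1 + 1/m)/dₒ, hence dₒ = f·(1 + 1/m).
dₒ = 163 × (1 + 1/1.71) = 163 × 1.58480 ≈ 258.322 mm.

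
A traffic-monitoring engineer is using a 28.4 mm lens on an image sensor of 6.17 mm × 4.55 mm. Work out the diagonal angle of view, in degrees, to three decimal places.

Sensor diagonal = √(6.17² + 4.55²) = √58.7714 ≈ 7.6663 mm.
Angle of view α = 2·arctan(d/2f) with d = 7.6663 mm and f = 28.4 mm.
d/2f = 0.13497; arctan(0.13497) ≈ 7.6867°, so α ≈ 15.3734°.

15.373°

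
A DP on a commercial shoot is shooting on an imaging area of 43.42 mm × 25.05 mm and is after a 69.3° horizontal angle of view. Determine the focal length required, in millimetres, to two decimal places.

31.41 mm

From α = 2·arctan(w/2f) we get f = w / (2·tan(α/2)).
With w = 43.42 mm and α/2 = 34.65°, tan(α/2) ≈ 0.69114, so f ≈ 43.42 / 1.38229 ≈ 31.4118 mm.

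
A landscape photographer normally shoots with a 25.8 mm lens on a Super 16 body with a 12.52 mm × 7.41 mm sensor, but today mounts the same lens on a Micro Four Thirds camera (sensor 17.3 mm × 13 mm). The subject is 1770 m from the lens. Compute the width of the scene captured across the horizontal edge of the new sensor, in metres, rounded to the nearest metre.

1187 m

The focal length stays 25.8 mm; the relevant sensor dimension is now w = 17.3 mm. Object distance dₒ = 1770 m = 1.77e+06 mm.
Thin-lens field width W = w·(dₒ − f)/f = 17.3 × (1.77e+06 − 25.8)/25.8 ≈ 1186843.165 mm = 1186.84 m.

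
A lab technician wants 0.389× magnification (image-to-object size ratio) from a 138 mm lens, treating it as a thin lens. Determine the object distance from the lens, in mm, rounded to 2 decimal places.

With m = dᵢ/dₒ and 1/f = 1/dₒ + 1/dᵢ, substituting dᵢ = m·dₒ gives 1/f = (1 + 1/m)/dₒ, hence dₒ = f·(1 + 1/m).
dₒ = 138 × (1 + 1/0.389) = 138 × 3.57069 ≈ 492.756 mm.

492.76 mm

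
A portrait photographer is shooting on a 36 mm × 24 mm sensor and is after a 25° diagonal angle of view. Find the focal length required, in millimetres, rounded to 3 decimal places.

Sensor diagonal = √(36² + 24²) = √1872.0000 ≈ 43.2666 mm.
From α = 2·arctan(d/2f) we get f = d / (2·tan(α/2)).
With d = 43.2666 mm and α/2 = 12.5°, tan(α/2) ≈ 0.22169, so f ≈ 43.2666 / 0.44339 ≈ 97.5815 mm.

97.582 mm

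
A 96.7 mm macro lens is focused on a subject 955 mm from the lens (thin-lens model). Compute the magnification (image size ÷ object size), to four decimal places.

0.1127×

Thin lens: 1/f = 1/dₒ + 1/dᵢ → 1/dᵢ = 1/96.7 − 1/955 = 0.0092941 mm⁻¹, so dᵢ ≈ 107.5947 mm.
Magnification m = dᵢ/dₒ = 107.5947/955 ≈ 0.11266.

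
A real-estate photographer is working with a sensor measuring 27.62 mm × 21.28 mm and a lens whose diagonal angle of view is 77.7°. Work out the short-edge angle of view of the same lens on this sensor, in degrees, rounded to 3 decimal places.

52.356°

Sensor diagonal = √(27.62² + 21.28²) = √1215.7028 ≈ 34.8669 mm.
From the diagonal AOV: f = 34.8669 / (2·tan(38.85°)) = 34.8669 / 1.61092 ≈ 21.6442 mm.
Short-edge AOV = 2·arctan(21.28 / (2 × 21.6442)) = 2·arctan(0.49159) ≈ 52.3563°.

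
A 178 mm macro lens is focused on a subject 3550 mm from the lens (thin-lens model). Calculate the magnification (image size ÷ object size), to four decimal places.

0.0528×

Thin lens: 1/f = 1/dₒ + 1/dᵢ → 1/dᵢ = 1/178 − 1/3550 = 0.0053363 mm⁻¹, so dᵢ ≈ 187.3962 mm.
Magnification m = dᵢ/dₒ = 187.3962/3550 ≈ 0.05279.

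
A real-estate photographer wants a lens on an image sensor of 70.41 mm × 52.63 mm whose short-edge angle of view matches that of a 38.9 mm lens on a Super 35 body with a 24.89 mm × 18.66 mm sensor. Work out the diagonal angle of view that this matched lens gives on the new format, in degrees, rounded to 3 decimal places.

43.663°

Equal short-edge AOV ⇒ f₂ = f₁ · 52.63/18.66 = 38.9 × 2.82047 ≈ 109.7163 mm.
Sensor diagonal = √(70.41² + 52.63²) = √7727.4850 ≈ 87.9061 mm.
Diagonal AOV on the new format = 2·arctan(87.9061 / (2 × 109.7163)) = 2·arctan(0.40061) ≈ 43.6627°.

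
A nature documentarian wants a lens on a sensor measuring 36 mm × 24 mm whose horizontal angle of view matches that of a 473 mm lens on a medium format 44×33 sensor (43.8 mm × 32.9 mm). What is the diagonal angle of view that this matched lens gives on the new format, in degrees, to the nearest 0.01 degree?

6.37°

Equal horizontal AOV ⇒ f₂ = f₁ · 36/43.8 = 473 × 0.82192 ≈ 388.7671 mm.
Sensor diagonal = √(36² + 24²) = √1872.0000 ≈ 43.2666 mm.
Diagonal AOV on the new format = 2·arctan(43.2666 / (2 × 388.7671)) = 2·arctan(0.05565) ≈ 6.3700°.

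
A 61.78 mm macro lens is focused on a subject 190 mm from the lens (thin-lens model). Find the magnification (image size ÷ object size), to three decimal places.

Thin lens: 1/f = 1/dₒ + 1/dᵢ → 1/dᵢ = 1/61.78 − 1/190 = 0.0109233 mm⁻¹, so dᵢ ≈ 91.5473 mm.
Magnification m = dᵢ/dₒ = 91.5473/190 ≈ 0.48183.

0.482×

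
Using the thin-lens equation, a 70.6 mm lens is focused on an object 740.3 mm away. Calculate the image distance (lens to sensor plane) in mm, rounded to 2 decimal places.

78.04 mm

1/dᵢ = 1/f − 1/dₒ = 1/70.6 − 1/740.3 = 0.0128135 mm⁻¹.
dᵢ = 1/0.0128135 ≈ 78.0427 mm.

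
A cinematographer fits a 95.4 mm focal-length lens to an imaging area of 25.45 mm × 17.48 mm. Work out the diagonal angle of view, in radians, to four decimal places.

0.3209 rad

Sensor diagonal = √(25.45² + 17.48²) = √953.2529 ≈ 30.8748 mm.
Angle of view α = 2·arctan(d/2f) with d = 30.8748 mm and f = 95.4 mm.
d/2f = 0.16182; arctan(0.16182) ≈ 0.1604 rad, so α ≈ 0.3209 rad.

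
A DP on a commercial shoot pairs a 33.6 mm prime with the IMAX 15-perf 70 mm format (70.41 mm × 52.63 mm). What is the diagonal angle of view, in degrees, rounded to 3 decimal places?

Sensor diagonal = √(70.41² + 52.63²) = √7727.4850 ≈ 87.9061 mm.
Angle of view α = 2·arctan(d/2f) with d = 87.9061 mm and f = 33.6 mm.
d/2f = 1.30813; arctan(1.30813) ≈ 52.6038°, so α ≈ 105.2077°.

105.208°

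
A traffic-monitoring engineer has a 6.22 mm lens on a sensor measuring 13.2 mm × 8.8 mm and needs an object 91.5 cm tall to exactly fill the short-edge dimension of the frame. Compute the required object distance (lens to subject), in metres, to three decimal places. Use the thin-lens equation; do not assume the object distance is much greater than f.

W: 91.5 cm = 915 mm.
Magnification m = h/W = dᵢ/dₒ; combined with 1/f = 1/dₒ + 1/dᵢ this gives dₒ = f·(1 + W/h).
dₒ = 6.22 mm × (1 + 915/8.8) = 6.22 × 104.9773 ≈ 652.959 mm = 0.652959 m.

0.653 m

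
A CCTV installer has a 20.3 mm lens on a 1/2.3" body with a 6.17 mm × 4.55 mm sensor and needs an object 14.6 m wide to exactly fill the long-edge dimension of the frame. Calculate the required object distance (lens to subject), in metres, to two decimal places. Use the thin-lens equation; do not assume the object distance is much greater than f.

W: 14.6 m = 14600 mm.
Magnification m = w/W = dᵢ/dₒ; combined with 1/f = 1/dₒ + 1/dᵢ this gives dₒ = f·(1 + W/w).
dₒ = 20.3 mm × (1 + 14600/6.17) = 20.3 × 2367.2885 ≈ 48055.956 mm = 48.056 m.

48.06 m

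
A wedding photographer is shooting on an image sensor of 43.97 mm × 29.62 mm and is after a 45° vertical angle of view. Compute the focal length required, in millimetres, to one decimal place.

From α = 2·arctan(h/2f) we get f = h / (2·tan(α/2)).
With h = 29.62 mm and α/2 = 22.5°, tan(α/2) ≈ 0.41421, so f ≈ 29.62 / 0.82843 ≈ 35.7545 mm.

35.8 mm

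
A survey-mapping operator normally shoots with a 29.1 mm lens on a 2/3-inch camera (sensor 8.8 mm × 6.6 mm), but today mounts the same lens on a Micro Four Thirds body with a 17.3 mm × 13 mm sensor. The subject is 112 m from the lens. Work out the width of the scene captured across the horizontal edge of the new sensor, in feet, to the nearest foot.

The focal length stays 29.1 mm; the relevant sensor dimension is now w = 17.3 mm. Object distance dₒ = 112 m = 112000 mm.
Thin-lens field width W = w·(dₒ − f)/f = 17.3 × (112000 − 29.1)/29.1 ≈ 66566.892 mm = 66566.892/304.8 ft = 218.395 ft.

218 ft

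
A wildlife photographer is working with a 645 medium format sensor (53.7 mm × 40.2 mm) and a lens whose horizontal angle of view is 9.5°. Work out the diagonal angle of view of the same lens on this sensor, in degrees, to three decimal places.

From the horizontal AOV: f = 53.7 / (2·tan(4.75°)) = 53.7 / 0.16619 ≈ 323.1296 mm.
Sensor diagonal = √(53.7² + 40.2²) = √4499.7300 ≈ 67.0800 mm.
Diagonal AOV = 2·arctan(67.0800 / (2 × 323.1296)) = 2·arctan(0.10380) ≈ 11.8519°.

11.852°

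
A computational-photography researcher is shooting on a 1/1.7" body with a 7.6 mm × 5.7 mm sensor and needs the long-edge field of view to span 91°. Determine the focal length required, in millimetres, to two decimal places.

3.73 mm

From α = 2·arctan(w/2f) we get f = w / (2·tan(α/2)).
With w = 7.6 mm and α/2 = 45.5°, tan(α/2) ≈ 1.01761, so f ≈ 7.6 / 2.03521 ≈ 3.7342 mm.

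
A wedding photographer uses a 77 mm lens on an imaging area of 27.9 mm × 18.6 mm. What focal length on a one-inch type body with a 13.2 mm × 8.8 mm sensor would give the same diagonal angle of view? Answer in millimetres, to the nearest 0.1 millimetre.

36.4 mm

Sensor diagonal = √(27.9² + 18.6²) = √1124.3700 ≈ 33.5316 mm.
Sensor diagonal = √(13.2² + 8.8²) = √251.6800 ≈ 15.8644 mm.
Equal angle of view means equal diagonal/f ratio, so f₂ = f₁ · (diagonal₂/diagonal₁) = 77 × 15.8644/33.5316.
f₂ = 77 × 0.47312 ≈ 36.430 mm.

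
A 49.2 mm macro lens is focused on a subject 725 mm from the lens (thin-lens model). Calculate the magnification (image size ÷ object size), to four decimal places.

0.0728×

Thin lens: 1/f = 1/dₒ + 1/dᵢ → 1/dᵢ = 1/49.2 − 1/725 = 0.0189459 mm⁻¹, so dᵢ ≈ 52.7819 mm.
Magnification m = dᵢ/dₒ = 52.7819/725 ≈ 0.07280.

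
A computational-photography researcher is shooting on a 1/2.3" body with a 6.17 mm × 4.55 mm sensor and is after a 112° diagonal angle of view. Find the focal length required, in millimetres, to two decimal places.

2.59 mm

Sensor diagonal = √(6.17² + 4.55²) = √58.7714 ≈ 7.6663 mm.
From α = 2·arctan(d/2f) we get f = d / (2·tan(α/2)).
With d = 7.6663 mm and α/2 = 56°, tan(α/2) ≈ 1.48256, so f ≈ 7.6663 / 2.96512 ≈ 2.5855 mm.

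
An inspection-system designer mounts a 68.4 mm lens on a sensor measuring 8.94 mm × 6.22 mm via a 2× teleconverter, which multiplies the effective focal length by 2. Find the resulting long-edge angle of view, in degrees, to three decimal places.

Effective focal length f = 68.4 × 2 = 136.8 mm.
α = 2·arctan(8.94 / (2 × 136.8)) = 2·arctan(0.03268) ≈ 3.7430°.

3.743°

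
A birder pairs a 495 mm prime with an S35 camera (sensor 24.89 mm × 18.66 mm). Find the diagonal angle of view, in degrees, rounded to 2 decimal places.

Sensor diagonal = √(24.89² + 18.66²) = √967.7077 ≈ 31.1080 mm.
Angle of view α = 2·arctan(d/2f) with d = 31.1080 mm and f = 495 mm.
d/2f = 0.03142; arctan(0.03142) ≈ 1.7998°, so α ≈ 3.5995°.

3.60°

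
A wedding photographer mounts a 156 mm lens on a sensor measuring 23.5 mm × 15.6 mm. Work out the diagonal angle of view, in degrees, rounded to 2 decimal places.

Sensor diagonal = √(23.5² + 15.6²) = √795.6100 ≈ 28.2066 mm.
Angle of view α = 2·arctan(d/2f) with d = 28.2066 mm and f = 156 mm.
d/2f = 0.09041; arctan(0.09041) ≈ 5.1658°, so α ≈ 10.3316°.

10.33°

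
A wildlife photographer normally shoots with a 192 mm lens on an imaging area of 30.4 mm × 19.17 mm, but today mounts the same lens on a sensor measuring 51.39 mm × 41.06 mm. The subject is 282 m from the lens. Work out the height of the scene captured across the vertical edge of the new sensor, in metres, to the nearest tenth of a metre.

60.3 m

The focal length stays 192 mm; the relevant sensor dimension is now h = 41.06 mm. Object distance dₒ = 282 m = 282000 mm.
Thin-lens field height W = h·(dₒ − f)/f = 41.06 × (282000 − 192)/192 ≈ 60265.815 mm = 60.2658 m.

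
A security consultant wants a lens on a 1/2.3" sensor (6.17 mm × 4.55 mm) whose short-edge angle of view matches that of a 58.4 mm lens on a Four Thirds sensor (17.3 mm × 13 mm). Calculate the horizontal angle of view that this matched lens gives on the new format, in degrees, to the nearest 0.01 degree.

17.17°

Equal short-edge AOV ⇒ f₂ = f₁ · 4.55/13 = 58.4 × 0.35000 ≈ 20.4400 mm.
Horizontal AOV on the new format = 2·arctan(6.17 / (2 × 20.4400)) = 2·arctan(0.15093) ≈ 17.1657°.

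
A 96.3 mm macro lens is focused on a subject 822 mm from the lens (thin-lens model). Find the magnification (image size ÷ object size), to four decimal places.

Thin lens: 1/f = 1/dₒ + 1/dᵢ → 1/dᵢ = 1/96.3 − 1/822 = 0.0091677 mm⁻¹, so dᵢ ≈ 109.0790 mm.
Magnification m = dᵢ/dₒ = 109.0790/822 ≈ 0.13270.

0.1327×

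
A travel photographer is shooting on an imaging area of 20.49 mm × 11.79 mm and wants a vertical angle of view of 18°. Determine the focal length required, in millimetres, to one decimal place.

From α = 2·arctan(h/2f) we get f = h / (2·tan(α/2)).
With h = 11.79 mm and α/2 = 9°, tan(α/2) ≈ 0.15838, so f ≈ 11.79 / 0.31677 ≈ 37.2196 mm.

37.2 mm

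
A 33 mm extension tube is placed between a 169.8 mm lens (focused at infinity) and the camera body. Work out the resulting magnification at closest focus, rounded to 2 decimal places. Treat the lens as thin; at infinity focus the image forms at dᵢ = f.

0.19×

The tube moves the image plane from f to f + e, so dᵢ = 169.8 + 33 = 202.8 mm. Focus is achieved when 1/f = 1/dₒ + 1/dᵢ, giving dₒ = 1/(1/f − 1/(f+e)).
Magnification m = dᵢ/dₒ = (f+e)·(1/f − 1/(f+e)) = e/f = 33/169.8 ≈ 0.1943.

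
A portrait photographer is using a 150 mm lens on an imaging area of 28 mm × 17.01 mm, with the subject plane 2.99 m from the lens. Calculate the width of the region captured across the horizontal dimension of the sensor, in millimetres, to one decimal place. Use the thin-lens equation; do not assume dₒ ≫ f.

530.1 mm

dₒ: 2.99 m = 2990 mm.
Similar triangles through the lens centre give W/dₒ = w/dᵢ; with 1/f = 1/dₒ + 1/dᵢ this gives W = w·(dₒ − f)/f.
W = 28 mm × (2990 − 150) / 150 = 28 × 18.9333 ≈ 530.133 mm.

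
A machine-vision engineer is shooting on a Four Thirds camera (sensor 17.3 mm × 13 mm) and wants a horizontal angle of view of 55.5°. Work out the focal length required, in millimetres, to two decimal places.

From α = 2·arctan(w/2f) we get f = w / (2·tan(α/2)).
With w = 17.3 mm and α/2 = 27.75°, tan(α/2) ≈ 0.52613, so f ≈ 17.3 / 1.05225 ≈ 16.4409 mm.

16.44 mm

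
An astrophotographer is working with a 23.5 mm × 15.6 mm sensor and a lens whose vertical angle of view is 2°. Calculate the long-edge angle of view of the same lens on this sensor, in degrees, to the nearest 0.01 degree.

From the vertical AOV: f = 15.6 / (2·tan(1°)) = 15.6 / 0.03491 ≈ 446.8617 mm.
Long-edge AOV = 2·arctan(23.5 / (2 × 446.8617)) = 2·arctan(0.02629) ≈ 3.0124°.

3.01°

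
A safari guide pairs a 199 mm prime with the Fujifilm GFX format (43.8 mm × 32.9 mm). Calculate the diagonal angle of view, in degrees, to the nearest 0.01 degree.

Sensor diagonal = √(43.8² + 32.9²) = √3000.8500 ≈ 54.7800 mm.
Angle of view α = 2·arctan(d/2f) with d = 54.7800 mm and f = 199 mm.
d/2f = 0.13764; arctan(0.13764) ≈ 7.8368°, so α ≈ 15.6737°.

15.67°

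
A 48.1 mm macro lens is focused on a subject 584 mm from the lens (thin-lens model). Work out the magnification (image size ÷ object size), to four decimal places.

0.0898×

Thin lens: 1/f = 1/dₒ + 1/dᵢ → 1/dᵢ = 1/48.1 − 1/584 = 0.0190777 mm⁻¹, so dᵢ ≈ 52.4172 mm.
Magnification m = dᵢ/dₒ = 52.4172/584 ≈ 0.08976.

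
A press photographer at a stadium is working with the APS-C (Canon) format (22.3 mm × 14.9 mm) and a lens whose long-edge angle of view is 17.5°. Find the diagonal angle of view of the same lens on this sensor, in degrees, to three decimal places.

20.975°

From the long-edge AOV: f = 22.3 / (2·tan(8.75°)) = 22.3 / 0.30783 ≈ 72.4427 mm.
Sensor diagonal = √(22.3² + 14.9²) = √719.3000 ≈ 26.8198 mm.
Diagonal AOV = 2·arctan(26.8198 / (2 × 72.4427)) = 2·arctan(0.18511) ≈ 20.9746°.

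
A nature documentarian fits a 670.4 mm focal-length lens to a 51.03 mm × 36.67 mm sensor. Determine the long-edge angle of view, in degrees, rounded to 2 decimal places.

Angle of view α = 2·arctan(w/2f) with w = 51.03 mm and f = 670.4 mm.
w/2f = 0.03806; arctan(0.03806) ≈ 2.1796°, so α ≈ 4.3592°.

4.36°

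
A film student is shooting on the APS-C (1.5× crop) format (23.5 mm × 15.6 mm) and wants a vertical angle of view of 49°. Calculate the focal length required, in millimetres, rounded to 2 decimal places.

From α = 2·arctan(h/2f) we get f = h / (2·tan(α/2)).
With h = 15.6 mm and α/2 = 24.5°, tan(α/2) ≈ 0.45573, so f ≈ 15.6 / 0.91145 ≈ 17.1155 mm.

17.12 mm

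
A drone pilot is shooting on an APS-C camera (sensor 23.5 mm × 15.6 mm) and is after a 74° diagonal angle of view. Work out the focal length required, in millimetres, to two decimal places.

18.72 mm

Sensor diagonal = √(23.5² + 15.6²) = √795.6100 ≈ 28.2066 mm.
From α = 2·arctan(d/2f) we get f = d / (2·tan(α/2)).
With d = 28.2066 mm and α/2 = 37°, tan(α/2) ≈ 0.75355, so f ≈ 28.2066 / 1.50711 ≈ 18.7157 mm.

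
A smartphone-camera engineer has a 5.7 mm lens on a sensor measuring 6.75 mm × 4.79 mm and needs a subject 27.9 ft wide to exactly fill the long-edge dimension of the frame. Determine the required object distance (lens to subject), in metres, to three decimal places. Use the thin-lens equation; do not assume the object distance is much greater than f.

W: 27.9 ft × 304.8 mm/ft = 8503.92 mm.
Magnification m = w/W = dᵢ/dₒ; combined with 1/f = 1/dₒ + 1/dᵢ this gives dₒ = f·(1 + W/w).
dₒ = 5.7 mm × (1 + 8503.92/6.75) = 5.7 × 1260.8400 ≈ 7186.788 mm = 7.18679 m.

7.187 m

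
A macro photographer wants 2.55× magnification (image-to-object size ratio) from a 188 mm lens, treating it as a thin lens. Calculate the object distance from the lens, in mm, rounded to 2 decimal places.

261.73 mm

With m = dᵢ/dₒ and 1/f = 1/dₒ + 1/dᵢ, substituting dᵢ = m·dₒ gives 1/f = (1 + 1/m)/dₒ, hence dₒ = f·(1 + 1/m).
dₒ = 188 × (1 + 1/2.55) = 188 × 1.39216 ≈ 261.725 mm.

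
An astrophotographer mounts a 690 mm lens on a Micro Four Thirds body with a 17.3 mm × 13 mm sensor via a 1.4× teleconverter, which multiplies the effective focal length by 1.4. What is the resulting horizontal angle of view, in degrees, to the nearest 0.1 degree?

Effective focal length f = 690 × 1.4 = 966 mm.
α = 2·arctan(17.3 / (2 × 966)) = 2·arctan(0.00895) ≈ 1.0261°.

1.0°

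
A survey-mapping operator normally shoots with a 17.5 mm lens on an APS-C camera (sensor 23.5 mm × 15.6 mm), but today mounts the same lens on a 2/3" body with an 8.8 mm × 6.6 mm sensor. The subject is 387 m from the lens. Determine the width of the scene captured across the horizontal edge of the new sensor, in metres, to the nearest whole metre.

195 m

The focal length stays 17.5 mm; the relevant sensor dimension is now w = 8.8 mm. Object distance dₒ = 387 m = 387000 mm.
Thin-lens field width W = w·(dₒ − f)/f = 8.8 × (387000 − 17.5)/17.5 ≈ 194596.914 mm = 194.597 m.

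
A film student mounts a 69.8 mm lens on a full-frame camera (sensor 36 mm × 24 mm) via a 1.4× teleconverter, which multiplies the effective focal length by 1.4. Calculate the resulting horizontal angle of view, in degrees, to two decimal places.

20.87°

Effective focal length f = 69.8 × 1.4 = 97.72 mm.
α = 2·arctan(36 / (2 × 97.72)) = 2·arctan(0.18420) ≈ 20.8738°.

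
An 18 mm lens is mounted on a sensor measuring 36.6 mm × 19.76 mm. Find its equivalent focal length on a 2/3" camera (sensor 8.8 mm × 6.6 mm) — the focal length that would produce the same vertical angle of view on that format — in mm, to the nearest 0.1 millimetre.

Equal angle of view means equal height/f ratio, so f₂ = f₁ · (height₂/height₁) = 18 × 6.6/19.76.
f₂ = 18 × 0.33401 ≈ 6.012 mm.

6.0 mm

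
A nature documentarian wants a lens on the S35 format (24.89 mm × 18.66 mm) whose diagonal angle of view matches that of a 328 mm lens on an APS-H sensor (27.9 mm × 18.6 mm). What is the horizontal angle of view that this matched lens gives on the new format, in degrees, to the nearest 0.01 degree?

4.68°

Sensor diagonal = √(27.9² + 18.6²) = √1124.3700 ≈ 33.5316 mm.
Sensor diagonal = √(24.89² + 18.66²) = √967.7077 ≈ 31.1080 mm.
Equal diagonal AOV ⇒ f₂ = f₁ · 31.1080/33.5316 = 328 × 0.92772 ≈ 304.2925 mm.
Horizontal AOV on the new format = 2·arctan(24.89 / (2 × 304.2925)) = 2·arctan(0.04090) ≈ 4.6840°.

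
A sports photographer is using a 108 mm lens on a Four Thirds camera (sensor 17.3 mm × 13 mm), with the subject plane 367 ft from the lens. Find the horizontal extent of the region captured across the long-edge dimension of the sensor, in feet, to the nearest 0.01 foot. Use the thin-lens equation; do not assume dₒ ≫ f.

58.73 ft

dₒ: 367 ft × 304.8 mm/ft = 111861.60 mm.
Similar triangles through the lens centre give W/dₒ = w/dᵢ; with 1/f = 1/dₒ + 1/dᵢ this gives W = w·(dₒ − f)/f.
W = 17.3 mm × (111862 − 108) / 108 = 17.3 × 1034.7555 ≈ 17901.271 mm = 17901.271/304.8 ft = 58.7312 ft.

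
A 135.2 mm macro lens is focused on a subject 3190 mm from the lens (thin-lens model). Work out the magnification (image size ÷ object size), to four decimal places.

0.0443×

Thin lens: 1/f = 1/dₒ + 1/dᵢ → 1/dᵢ = 1/135.2 − 1/3190 = 0.0070830 mm⁻¹, so dᵢ ≈ 141.1837 mm.
Magnification m = dᵢ/dₒ = 141.1837/3190 ≈ 0.04426.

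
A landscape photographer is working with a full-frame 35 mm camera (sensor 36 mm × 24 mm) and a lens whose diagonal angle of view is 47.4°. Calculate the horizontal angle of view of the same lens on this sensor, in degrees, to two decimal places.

Sensor diagonal = √(36² + 24²) = √1872.0000 ≈ 43.2666 mm.
From the diagonal AOV: f = 43.2666 / (2·tan(23.7°)) = 43.2666 / 0.87794 ≈ 49.2821 mm.
Horizontal AOV = 2·arctan(36 / (2 × 49.2821)) = 2·arctan(0.36524) ≈ 40.1289°.

40.13°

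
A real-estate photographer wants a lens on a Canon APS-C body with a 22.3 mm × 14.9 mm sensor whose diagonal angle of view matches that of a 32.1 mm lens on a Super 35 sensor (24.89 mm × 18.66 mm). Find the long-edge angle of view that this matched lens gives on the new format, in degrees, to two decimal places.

Sensor diagonal = √(24.89² + 18.66²) = √967.7077 ≈ 31.1080 mm.
Sensor diagonal = √(22.3² + 14.9²) = √719.3000 ≈ 26.8198 mm.
Equal diagonal AOV ⇒ f₂ = f₁ · 26.8198/31.1080 = 32.1 × 0.86215 ≈ 27.6750 mm.
Long-edge AOV on the new format = 2·arctan(22.3 / (2 × 27.6750)) = 2·arctan(0.40289) ≈ 43.8881°.

43.89°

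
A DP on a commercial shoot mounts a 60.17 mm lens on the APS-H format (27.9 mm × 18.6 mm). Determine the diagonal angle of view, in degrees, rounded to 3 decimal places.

31.140°

Sensor diagonal = √(27.9² + 18.6²) = √1124.3700 ≈ 33.5316 mm.
Angle of view α = 2·arctan(d/2f) with d = 33.5316 mm and f = 60.17 mm.
d/2f = 0.27864; arctan(0.27864) ≈ 15.5700°, so α ≈ 31.1400°.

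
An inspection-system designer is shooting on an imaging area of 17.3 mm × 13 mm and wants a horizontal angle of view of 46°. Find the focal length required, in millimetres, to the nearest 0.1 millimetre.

From α = 2·arctan(w/2f) we get f = w / (2·tan(α/2)).
With w = 17.3 mm and α/2 = 23°, tan(α/2) ≈ 0.42447, so f ≈ 17.3 / 0.84895 ≈ 20.3781 mm.

20.4 mm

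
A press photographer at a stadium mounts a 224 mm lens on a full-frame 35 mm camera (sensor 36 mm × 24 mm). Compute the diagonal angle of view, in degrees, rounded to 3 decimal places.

11.033°

Sensor diagonal = √(36² + 24²) = √1872.0000 ≈ 43.2666 mm.
Angle of view α = 2·arctan(d/2f) with d = 43.2666 mm and f = 224 mm.
d/2f = 0.09658; arctan(0.09658) ≈ 5.5164°, so α ≈ 11.0327°.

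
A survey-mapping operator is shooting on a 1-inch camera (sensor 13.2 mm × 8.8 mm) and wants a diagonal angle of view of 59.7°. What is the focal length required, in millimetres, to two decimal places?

13.82 mm

Sensor diagonal = √(13.2² + 8.8²) = √251.6800 ≈ 15.8644 mm.
From α = 2·arctan(d/2f) we get f = d / (2·tan(α/2)).
With d = 15.8644 mm and α/2 = 29.85°, tan(α/2) ≈ 0.57386, so f ≈ 15.8644 / 1.14773 ≈ 13.8224 mm.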